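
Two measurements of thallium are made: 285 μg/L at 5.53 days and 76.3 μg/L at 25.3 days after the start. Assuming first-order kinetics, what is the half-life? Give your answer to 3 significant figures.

10.4 days

Over Δt = 25.3 − 5.53 = 19.77 days, the level fell by a factor of 285/76.3 ≈ 3.7353.
n = log₂(3.7353) ≈ 1.9012 half-lives, so t½ = 19.77/1.9012 ≈ 10.399 days.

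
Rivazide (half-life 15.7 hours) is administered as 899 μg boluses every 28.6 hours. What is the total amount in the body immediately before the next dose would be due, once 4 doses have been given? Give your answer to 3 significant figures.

The 4 doses were given 114.4, 85.8, 57.2, 28.6 hours ago.
Total = 899·(1/2)^(114.4/15.7) + 899·(1/2)^(85.8/15.7) + 899·(1/2)^(57.2/15.7) + 899·(1/2)^(28.6/15.7)
      = 5.7579 + 20.354 + 71.947 + 254.32 ≈ 352.38 μg.

352 μg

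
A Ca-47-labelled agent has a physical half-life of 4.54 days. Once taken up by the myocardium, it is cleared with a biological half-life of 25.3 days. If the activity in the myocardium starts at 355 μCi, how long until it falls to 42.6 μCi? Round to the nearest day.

1/t_eff = 1/t_phys + 1/t_biol = 1/4.54 + 1/25.3 = 0.25979 per day.
t_eff = 4.54 × 25.3 / (4.54 + 25.3) ≈ 3.8493 days.
n = log₂(355/42.6) ≈ 3.0589; t = 3.0589 × 3.8493 ≈ 11.774 days.

12 days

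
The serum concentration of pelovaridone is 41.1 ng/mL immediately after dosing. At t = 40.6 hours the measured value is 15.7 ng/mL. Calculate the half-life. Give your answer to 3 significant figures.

29.2 hours

A/A₀ = 15.7/41.1 ≈ 0.382.
n = log₂(2.6178) ≈ 1.3884 half-lives elapsed in 40.6 hours.
t½ = 40.6/1.3884 ≈ 29.243 hours.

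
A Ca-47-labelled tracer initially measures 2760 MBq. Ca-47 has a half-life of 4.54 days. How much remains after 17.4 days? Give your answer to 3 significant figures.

194 MBq

Number of half-lives: n = 17.4/4.54 ≈ 3.8326.
Remaining = 2760 × (1/2)^3.8326 = 2760 × 0.07019 ≈ 193.72 MBq.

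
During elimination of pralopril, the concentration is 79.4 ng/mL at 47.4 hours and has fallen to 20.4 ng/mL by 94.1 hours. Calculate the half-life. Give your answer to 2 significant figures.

24 hours

Over Δt = 94.1 − 47.4 = 46.7 hours, the level fell by a factor of 79.4/20.4 ≈ 3.8922.
n = log₂(3.8922) ≈ 1.9606 half-lives, so t½ = 46.7/1.9606 ≈ 23.82 hours.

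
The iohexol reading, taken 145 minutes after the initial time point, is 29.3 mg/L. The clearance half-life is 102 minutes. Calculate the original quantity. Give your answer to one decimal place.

78.5 mg/L

Number of half-lives elapsed: n = 145/102 ≈ 1.4216.
A₀ = A × 2^n = 29.3 × 2^1.4216 = 29.3 × 2.6788 ≈ 78.488 mg/L.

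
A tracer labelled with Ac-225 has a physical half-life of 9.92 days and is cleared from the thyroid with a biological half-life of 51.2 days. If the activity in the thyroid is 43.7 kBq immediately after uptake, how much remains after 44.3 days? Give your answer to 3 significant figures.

1.09 kBq

1/t_eff = 1/t_phys + 1/t_biol = 1/9.92 + 1/51.2 = 0.12034 per day.
t_eff = 9.92 × 51.2 / (9.92 + 51.2) ≈ 8.3099 days.
Remaining = 43.7 × (1/2)^(44.3/8.3099) = 43.7 × (1/2)^5.331 ≈ 1.0857 kBq.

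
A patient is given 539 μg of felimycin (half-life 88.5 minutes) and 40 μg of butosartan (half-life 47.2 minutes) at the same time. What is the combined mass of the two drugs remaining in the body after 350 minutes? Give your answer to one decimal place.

felimycin: 539 × (1/2)^(350/88.5) = 539 × (1/2)^3.9548 ≈ 34.76 μg.
butosartan: 40 × (1/2)^(350/47.2) = 40 × (1/2)^7.4153 ≈ 0.23434 μg.
Total = 34.76 + 0.23434 ≈ 34.994 μg.

35.0 μg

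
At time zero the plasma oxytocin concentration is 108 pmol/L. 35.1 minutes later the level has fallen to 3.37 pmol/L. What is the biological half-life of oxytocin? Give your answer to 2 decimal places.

7.02 minutes

A/A₀ = 3.37/108 ≈ 0.031204.
n = log₂(32.047) ≈ 5.0021 half-lives elapsed in 35.1 minutes.
t½ = 35.1/5.0021 ≈ 7.017 minutes.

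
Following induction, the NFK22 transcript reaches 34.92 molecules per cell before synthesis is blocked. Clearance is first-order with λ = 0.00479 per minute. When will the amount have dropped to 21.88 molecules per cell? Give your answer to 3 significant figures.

t½ = ln 2 / λ = 0.69315 / 0.00479 ≈ 144.71 minutes.
Fraction remaining = 21.88/34.92 ≈ 0.62658.
n = log₂(34.92/21.88) = ln(1.596)/ln 2 ≈ 0.67444 half-lives.
t = n × t½ = 0.67444 × 144.71 ≈ 97.596 minutes.

97.6 minutes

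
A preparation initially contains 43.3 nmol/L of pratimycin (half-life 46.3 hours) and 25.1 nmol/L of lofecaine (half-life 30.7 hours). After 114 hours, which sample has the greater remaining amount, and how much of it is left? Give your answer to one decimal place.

pratimycin, 7.9 nmol/L

pratimycin: 43.3 × (1/2)^2.4622 ≈ 7.8576 nmol/L.
lofecaine: 25.1 × (1/2)^3.7134 ≈ 1.9136 nmol/L.
Pratimycin has more remaining, at ≈ 7.8576 nmol/L.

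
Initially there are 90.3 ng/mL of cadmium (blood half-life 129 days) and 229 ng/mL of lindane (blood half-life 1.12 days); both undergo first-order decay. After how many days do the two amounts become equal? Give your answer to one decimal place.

Set 90.3·(1/2)^(t/129) = 229·(1/2)^(t/1.12).
Taking log₂: log₂(90.3/229) = t·(1/129 − 1/1.12).
log₂(0.39432) = -1.3425; 1/129 − 1/1.12 = -0.88511.
t = -1.3425 / -0.88511 ≈ 1.5168 days.

1.5 days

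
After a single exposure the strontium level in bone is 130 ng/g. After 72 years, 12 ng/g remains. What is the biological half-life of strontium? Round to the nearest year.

A/A₀ = 12/130 ≈ 0.092308.
n = log₂(10.833) ≈ 3.4374 half-lives elapsed in 72 years.
t½ = 72/3.4374 ≈ 20.946 years.

21 years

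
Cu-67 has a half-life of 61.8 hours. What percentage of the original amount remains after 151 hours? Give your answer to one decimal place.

18.4%

n = 151/61.8 ≈ 2.4434 half-lives.
Fraction remaining = (1/2)^2.4434 ≈ 0.18385, i.e. 18.385%.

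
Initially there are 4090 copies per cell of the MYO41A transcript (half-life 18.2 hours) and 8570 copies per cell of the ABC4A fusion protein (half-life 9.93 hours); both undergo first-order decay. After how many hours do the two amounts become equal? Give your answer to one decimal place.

23.3 hours

Set 4090·(1/2)^(t/18.2) = 8570·(1/2)^(t/9.93).
Taking log₂: log₂(4090/8570) = t·(1/18.2 − 1/9.93).
log₂(0.47725) = -1.0672; 1/18.2 − 1/9.93 = -0.04576.
t = -1.0672 / -0.04576 ≈ 23.322 hours.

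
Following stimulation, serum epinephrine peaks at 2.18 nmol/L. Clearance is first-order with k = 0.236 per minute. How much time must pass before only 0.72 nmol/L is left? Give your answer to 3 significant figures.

4.69 minutes

t½ = ln 2 / k = 0.69315 / 0.236 ≈ 2.9371 minutes.
Fraction remaining = 0.72/2.18 ≈ 0.33028.
n = log₂(2.18/0.72) = ln(3.0278)/ln 2 ≈ 1.5983 half-lives.
t = n × t½ = 1.5983 × 2.9371 ≈ 4.6942 minutes.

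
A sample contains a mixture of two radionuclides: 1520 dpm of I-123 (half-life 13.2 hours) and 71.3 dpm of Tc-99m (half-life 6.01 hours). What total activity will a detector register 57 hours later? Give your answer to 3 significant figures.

I-123: 1520 × (1/2)^(57/13.2) = 1520 × (1/2)^4.3182 ≈ 76.198 dpm.
Tc-99m: 71.3 × (1/2)^(57/6.01) = 71.3 × (1/2)^9.4842 ≈ 0.099555 dpm.
Total = 76.198 + 0.099555 ≈ 76.297 dpm.

76.3 dpm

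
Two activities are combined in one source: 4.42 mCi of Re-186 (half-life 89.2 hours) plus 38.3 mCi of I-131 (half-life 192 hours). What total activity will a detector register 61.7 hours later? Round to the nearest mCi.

33 mCi

Re-186: 4.42 × (1/2)^(61.7/89.2) = 4.42 × (1/2)^0.6917 ≈ 2.7365 mCi.
I-131: 38.3 × (1/2)^(61.7/192) = 38.3 × (1/2)^0.32135 ≈ 30.652 mCi.
Total = 2.7365 + 30.652 ≈ 33.389 mCi.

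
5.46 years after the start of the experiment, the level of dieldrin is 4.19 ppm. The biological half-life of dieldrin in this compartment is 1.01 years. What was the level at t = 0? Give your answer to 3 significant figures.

Number of half-lives elapsed: n = 5.46/1.01 ≈ 5.4059.
A₀ = A × 2^n = 4.19 × 2^5.4059 = 4.19 × 42.398 ≈ 177.65 ppm.

178 ppm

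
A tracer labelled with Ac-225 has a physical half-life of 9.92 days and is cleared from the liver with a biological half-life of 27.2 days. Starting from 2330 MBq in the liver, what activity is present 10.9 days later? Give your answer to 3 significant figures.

824 MBq

1/t_eff = 1/t_phys + 1/t_biol = 1/9.92 + 1/27.2 = 0.13757 per day.
t_eff = 9.92 × 27.2 / (9.92 + 27.2) ≈ 7.269 days.
Remaining = 2330 × (1/2)^(10.9/7.269) = 2330 × (1/2)^1.4995 ≈ 824.05 MBq.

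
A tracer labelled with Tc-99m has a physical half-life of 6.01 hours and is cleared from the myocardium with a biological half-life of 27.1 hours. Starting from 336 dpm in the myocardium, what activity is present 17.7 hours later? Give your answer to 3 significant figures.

27.7 dpm

1/t_eff = 1/t_phys + 1/t_biol = 1/6.01 + 1/27.1 = 0.20329 per hour.
t_eff = 6.01 × 27.1 / (6.01 + 27.1) ≈ 4.9191 hours.
Remaining = 336 × (1/2)^(17.7/4.9191) = 336 × (1/2)^3.5982 ≈ 27.744 dpm.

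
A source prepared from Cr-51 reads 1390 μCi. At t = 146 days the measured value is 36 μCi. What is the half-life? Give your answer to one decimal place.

A/A₀ = 36/1390 ≈ 0.025899.
n = log₂(38.611) ≈ 5.2709 half-lives elapsed in 146 days.
t½ = 146/5.2709 ≈ 27.699 days.

27.7 days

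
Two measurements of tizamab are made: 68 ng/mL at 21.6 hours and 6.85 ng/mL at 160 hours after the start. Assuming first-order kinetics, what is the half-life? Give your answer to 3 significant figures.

41.8 hours

Over Δt = 160 − 21.6 = 138.4 hours, the level fell by a factor of 68/6.85 ≈ 9.927.
n = log₂(9.927) ≈ 3.3114 half-lives, so t½ = 138.4/3.3114 ≈ 41.796 hours.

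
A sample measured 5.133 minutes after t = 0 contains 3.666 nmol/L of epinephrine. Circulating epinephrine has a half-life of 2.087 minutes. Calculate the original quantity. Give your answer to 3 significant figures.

20.2 nmol/L

Number of half-lives elapsed: n = 5.133/2.087 ≈ 2.4595.
A₀ = A × 2^n = 3.666 × 2^2.4595 = 3.666 × 5.5003 ≈ 20.164 nmol/L.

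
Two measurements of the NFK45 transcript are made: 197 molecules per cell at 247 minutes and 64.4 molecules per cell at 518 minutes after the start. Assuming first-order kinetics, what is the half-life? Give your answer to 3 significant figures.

168 minutes

Over Δt = 518 − 247 = 271 minutes, the level fell by a factor of 197/64.4 ≈ 3.059.
n = log₂(3.059) ≈ 1.6131 half-lives, so t½ = 271/1.6131 ≈ 168 minutes.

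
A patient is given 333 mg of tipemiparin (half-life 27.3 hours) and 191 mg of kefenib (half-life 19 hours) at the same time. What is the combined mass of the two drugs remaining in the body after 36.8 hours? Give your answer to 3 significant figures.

tipemiparin: 333 × (1/2)^(36.8/27.3) = 333 × (1/2)^1.348 ≈ 130.82 mg.
kefenib: 191 × (1/2)^(36.8/19) = 191 × (1/2)^1.9368 ≈ 49.887 mg.
Total = 130.82 + 49.887 ≈ 180.7 mg.

181 mg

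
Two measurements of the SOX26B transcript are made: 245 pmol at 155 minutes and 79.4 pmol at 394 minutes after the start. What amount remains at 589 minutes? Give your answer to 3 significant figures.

Over Δt = 394 − 155 = 239 minutes, the level fell by a factor of 245/79.4 ≈ 3.0856.
n = log₂(3.0856) ≈ 1.6256 half-lives, so t½ = 239/1.6256 ≈ 147.03 minutes.
From t = 394 to t = 589: 79.4 × (1/2)^((589−394)/147.03) ≈ 31.664 pmol.

31.7 pmol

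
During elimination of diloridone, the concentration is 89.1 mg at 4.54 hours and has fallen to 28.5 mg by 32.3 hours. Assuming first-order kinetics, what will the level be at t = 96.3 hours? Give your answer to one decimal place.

Over Δt = 32.3 − 4.54 = 27.76 hours, the level fell by a factor of 89.1/28.5 ≈ 3.1263.
n = log₂(3.1263) ≈ 1.6445 half-lives, so t½ = 27.76/1.6445 ≈ 16.881 hours.
From t = 32.3 to t = 96.3: 28.5 × (1/2)^((96.3−32.3)/16.881) ≈ 2.0585 mg.

2.1 mg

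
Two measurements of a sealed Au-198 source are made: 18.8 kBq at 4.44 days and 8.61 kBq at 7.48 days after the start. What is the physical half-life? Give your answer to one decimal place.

Over Δt = 7.48 − 4.44 = 3.04 days, the level fell by a factor of 18.8/8.61 ≈ 2.1835.
n = log₂(2.1835) ≈ 1.1266 half-lives, so t½ = 3.04/1.1266 ≈ 2.6983 days.

2.7 days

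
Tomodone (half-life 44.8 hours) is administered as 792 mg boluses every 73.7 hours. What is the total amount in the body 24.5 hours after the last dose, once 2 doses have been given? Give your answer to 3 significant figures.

715 mg

The 2 doses were given 98.2, 24.5 hours ago.
Total = 792·(1/2)^(98.2/44.8) + 792·(1/2)^(24.5/44.8)
      = 173.33 + 542.12 ≈ 715.46 mg.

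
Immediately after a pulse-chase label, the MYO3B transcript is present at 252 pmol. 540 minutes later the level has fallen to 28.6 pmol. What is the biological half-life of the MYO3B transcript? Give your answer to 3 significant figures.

A/A₀ = 28.6/252 ≈ 0.11349.
n = log₂(8.8112) ≈ 3.1393 half-lives elapsed in 540 minutes.
t½ = 540/3.1393 ≈ 172.01 minutes.

172 minutes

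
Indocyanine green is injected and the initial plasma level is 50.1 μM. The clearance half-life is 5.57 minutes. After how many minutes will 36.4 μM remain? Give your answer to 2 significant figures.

Fraction remaining = 36.4/50.1 ≈ 0.72655.
n = log₂(50.1/36.4) = ln(1.3764)/ln 2 ≈ 0.46087 half-lives.
t = n × t½ = 0.46087 × 5.57 ≈ 2.5671 minutes.

2.6 minutes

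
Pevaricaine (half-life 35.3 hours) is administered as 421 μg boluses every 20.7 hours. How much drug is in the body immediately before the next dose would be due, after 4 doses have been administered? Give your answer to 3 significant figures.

674 μg

The 4 doses were given 82.8, 62.1, 41.4, 20.7 hours ago.
Total = 421·(1/2)^(82.8/35.3) + 421·(1/2)^(62.1/35.3) + 421·(1/2)^(41.4/35.3) + 421·(1/2)^(20.7/35.3)
      = 82.829 + 124.37 + 186.74 + 280.39 ≈ 674.32 μg.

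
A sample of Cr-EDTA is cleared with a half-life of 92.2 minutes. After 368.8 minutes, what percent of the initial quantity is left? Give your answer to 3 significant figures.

n = 368.8/92.2 ≈ 4 half-lives.
Fraction remaining = (1/2)^4 ≈ 0.0625, i.e. 6.25%.

6.25%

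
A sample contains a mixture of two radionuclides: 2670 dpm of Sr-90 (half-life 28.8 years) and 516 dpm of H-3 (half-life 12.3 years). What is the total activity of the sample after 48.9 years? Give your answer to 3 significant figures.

Sr-90: 2670 × (1/2)^(48.9/28.8) = 2670 × (1/2)^1.6979 ≈ 822.98 dpm.
H-3: 516 × (1/2)^(48.9/12.3) = 516 × (1/2)^3.9756 ≈ 32.8 dpm.
Total = 822.98 + 32.8 ≈ 855.78 dpm.

856 dpm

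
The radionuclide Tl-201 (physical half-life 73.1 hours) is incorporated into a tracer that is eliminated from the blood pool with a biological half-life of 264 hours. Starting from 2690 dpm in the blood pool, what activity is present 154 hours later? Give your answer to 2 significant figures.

420 dpm

1/t_eff = 1/t_phys + 1/t_biol = 1/73.1 + 1/264 = 0.017468 per hour.
t_eff = 73.1 × 264 / (73.1 + 264) ≈ 57.248 hours.
Remaining = 2690 × (1/2)^(154/57.248) = 2690 × (1/2)^2.69 ≈ 416.84 dpm.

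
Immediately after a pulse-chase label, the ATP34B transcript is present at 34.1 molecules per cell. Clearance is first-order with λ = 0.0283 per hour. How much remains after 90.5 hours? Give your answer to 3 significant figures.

t½ = ln 2 / λ = 0.69315 / 0.0283 ≈ 24.493 hours.
Number of half-lives: n = 90.5/24.493 ≈ 3.695.
Remaining = 34.1 × (1/2)^3.695 = 34.1 × 0.077216 ≈ 2.6331 molecules per cell.

2.63 molecules per cell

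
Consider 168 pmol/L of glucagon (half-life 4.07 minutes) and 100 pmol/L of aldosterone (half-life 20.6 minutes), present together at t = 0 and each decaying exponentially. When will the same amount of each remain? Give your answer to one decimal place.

Set 168·(1/2)^(t/4.07) = 100·(1/2)^(t/20.6).
Taking log₂: log₂(168/100) = t·(1/4.07 − 1/20.6).
log₂(1.68) = 0.74846; 1/4.07 − 1/20.6 = 0.19716.
t = 0.74846 / 0.19716 ≈ 3.7963 minutes.

3.8 minutes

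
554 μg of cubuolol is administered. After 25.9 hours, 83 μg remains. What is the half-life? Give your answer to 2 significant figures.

A/A₀ = 83/554 ≈ 0.14982.
n = log₂(6.6747) ≈ 2.7387 half-lives elapsed in 25.9 hours.
t½ = 25.9/2.7387 ≈ 9.457 hours.

9.5 hours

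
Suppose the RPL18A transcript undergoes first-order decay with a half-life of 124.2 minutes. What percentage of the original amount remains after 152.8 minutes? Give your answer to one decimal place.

42.6%

n = 152.8/124.2 ≈ 1.2303 half-lives.
Fraction remaining = (1/2)^1.2303 ≈ 0.42624, i.e. 42.624%.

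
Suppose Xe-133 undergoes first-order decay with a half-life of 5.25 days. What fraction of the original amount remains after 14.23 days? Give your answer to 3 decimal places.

n = 14.23/5.25 ≈ 2.7105 half-lives.
Fraction remaining = (1/2)^2.7105 ≈ 0.15278.

0.153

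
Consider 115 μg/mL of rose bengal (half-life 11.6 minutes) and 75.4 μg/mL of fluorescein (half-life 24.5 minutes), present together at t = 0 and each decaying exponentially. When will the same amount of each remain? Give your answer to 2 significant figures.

Set 115·(1/2)^(t/11.6) = 75.4·(1/2)^(t/24.5).
Taking log₂: log₂(115/75.4) = t·(1/11.6 − 1/24.5).
log₂(1.5252) = 0.609; 1/11.6 − 1/24.5 = 0.045391.
t = 0.609 / 0.045391 ≈ 13.417 minutes.

13 minutes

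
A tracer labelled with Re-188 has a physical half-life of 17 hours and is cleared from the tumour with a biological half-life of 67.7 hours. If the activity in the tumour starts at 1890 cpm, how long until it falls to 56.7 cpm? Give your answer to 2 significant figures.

1/t_eff = 1/t_phys + 1/t_biol = 1/17 + 1/67.7 = 0.073595 per hour.
t_eff = 17 × 67.7 / (17 + 67.7) ≈ 13.588 hours.
n = log₂(1890/56.7) ≈ 5.0589; t = 5.0589 × 13.588 ≈ 68.74 hours.

69 hours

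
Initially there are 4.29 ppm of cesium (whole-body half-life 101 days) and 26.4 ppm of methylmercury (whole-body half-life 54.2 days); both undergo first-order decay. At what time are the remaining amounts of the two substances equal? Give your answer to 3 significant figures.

307 days

Set 4.29·(1/2)^(t/101) = 26.4·(1/2)^(t/54.2).
Taking log₂: log₂(4.29/26.4) = t·(1/101 − 1/54.2).
log₂(0.1625) = -2.6215; 1/101 − 1/54.2 = -0.0085492.
t = -2.6215 / -0.0085492 ≈ 306.64 days.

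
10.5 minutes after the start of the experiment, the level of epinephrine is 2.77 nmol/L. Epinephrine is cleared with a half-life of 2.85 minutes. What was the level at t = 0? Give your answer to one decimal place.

35.6 nmol/L

Number of half-lives elapsed: n = 10.5/2.85 ≈ 3.6842.
A₀ = A × 2^n = 2.77 × 2^3.6842 = 2.77 × 12.855 ≈ 35.607 nmol/L.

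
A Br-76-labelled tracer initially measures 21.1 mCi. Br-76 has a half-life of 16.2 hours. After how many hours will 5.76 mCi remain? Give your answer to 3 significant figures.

30.3 hours

Fraction remaining = 5.76/21.1 ≈ 0.27299.
n = log₂(21.1/5.76) = ln(3.6632)/ln 2 ≈ 1.8731 half-lives.
t = n × t½ = 1.8731 × 16.2 ≈ 30.344 hours.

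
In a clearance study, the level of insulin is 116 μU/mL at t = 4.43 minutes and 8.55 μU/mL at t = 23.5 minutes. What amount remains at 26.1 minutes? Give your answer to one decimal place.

6.0 μU/mL

Over Δt = 23.5 − 4.43 = 19.07 minutes, the level fell by a factor of 116/8.55 ≈ 13.567.
n = log₂(13.567) ≈ 3.7621 half-lives, so t½ = 19.07/3.7621 ≈ 5.069 minutes.
From t = 23.5 to t = 26.1: 8.55 × (1/2)^((26.1−23.5)/5.069) ≈ 5.9919 μU/mL.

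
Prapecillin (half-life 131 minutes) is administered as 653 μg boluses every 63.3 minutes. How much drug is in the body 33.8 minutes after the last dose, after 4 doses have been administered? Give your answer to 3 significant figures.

1420 μg

The 4 doses were given 223.7, 160.4, 97.1, 33.8 minutes ago.
Total = 653·(1/2)^(223.7/131) + 653·(1/2)^(160.4/131) + 653·(1/2)^(97.1/131) + 653·(1/2)^(33.8/131)
      = 199.92 + 279.46 + 390.65 + 546.06 ≈ 1416.1 μg.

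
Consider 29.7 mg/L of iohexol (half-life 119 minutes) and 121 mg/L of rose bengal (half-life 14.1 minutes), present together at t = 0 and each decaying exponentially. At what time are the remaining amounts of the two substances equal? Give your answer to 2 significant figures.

Set 29.7·(1/2)^(t/119) = 121·(1/2)^(t/14.1).
Taking log₂: log₂(29.7/121) = t·(1/119 − 1/14.1).
log₂(0.24545) = -2.0265; 1/119 − 1/14.1 = -0.062519.
t = -2.0265 / -0.062519 ≈ 32.414 minutes.

32 minutes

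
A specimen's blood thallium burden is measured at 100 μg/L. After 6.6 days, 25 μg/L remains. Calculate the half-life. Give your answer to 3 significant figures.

A/A₀ = 25/100 ≈ 0.25.
n = log₂(4) ≈ 2 half-lives elapsed in 6.6 days.
t½ = 6.6/2 ≈ 3.3 days.

3.30 days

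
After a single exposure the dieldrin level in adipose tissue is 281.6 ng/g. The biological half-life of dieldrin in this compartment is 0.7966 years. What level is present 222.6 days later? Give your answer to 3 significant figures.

166 ng/g

Convert the elapsed time: 222.6 days = 0.609863 years.
Number of half-lives: n = 0.609863/0.7966 ≈ 0.76558.
Remaining = 281.6 × (1/2)^0.76558 = 281.6 × 0.58822 ≈ 165.64 ng/g.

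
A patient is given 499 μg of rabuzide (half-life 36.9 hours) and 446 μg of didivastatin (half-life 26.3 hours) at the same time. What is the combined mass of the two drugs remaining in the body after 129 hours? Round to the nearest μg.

rabuzide: 499 × (1/2)^(129/36.9) = 499 × (1/2)^3.4959 ≈ 44.23 μg.
didivastatin: 446 × (1/2)^(129/26.3) = 446 × (1/2)^4.9049 ≈ 14.887 μg.
Total = 44.23 + 14.887 ≈ 59.117 μg.

59 μg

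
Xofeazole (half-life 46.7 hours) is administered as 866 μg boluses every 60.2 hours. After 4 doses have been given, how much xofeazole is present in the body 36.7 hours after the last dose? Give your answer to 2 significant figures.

830 μg

The 4 doses were given 217.3, 157.1, 96.9, 36.7 hours ago.
Total = 866·(1/2)^(217.3/46.7) + 866·(1/2)^(157.1/46.7) + 866·(1/2)^(96.9/46.7) + 866·(1/2)^(36.7/46.7)
      = 34.419 + 84.11 + 205.54 + 502.28 ≈ 826.35 μg.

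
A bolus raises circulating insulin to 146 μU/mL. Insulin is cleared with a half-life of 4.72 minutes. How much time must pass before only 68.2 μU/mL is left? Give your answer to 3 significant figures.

Fraction remaining = 68.2/146 ≈ 0.46712.
n = log₂(146/68.2) = ln(2.1408)/ln 2 ≈ 1.0981 half-lives.
t = n × t½ = 1.0981 × 4.72 ≈ 5.1831 minutes.

5.18 minutes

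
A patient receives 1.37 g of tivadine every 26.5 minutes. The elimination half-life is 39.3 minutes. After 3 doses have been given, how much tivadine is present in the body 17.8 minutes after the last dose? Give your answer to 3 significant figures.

The 3 doses were given 70.8, 44.3, 17.8 minutes ago.
Total = 1.37·(1/2)^(70.8/39.3) + 1.37·(1/2)^(44.3/39.3) + 1.37·(1/2)^(17.8/39.3)
      = 0.39301 + 0.62718 + 1.0009 ≈ 2.0211 g.

2.02 g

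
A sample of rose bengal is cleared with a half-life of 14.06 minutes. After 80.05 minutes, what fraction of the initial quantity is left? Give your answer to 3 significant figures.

n = 80.05/14.06 ≈ 5.6935 half-lives.
Fraction remaining = (1/2)^5.6935 ≈ 0.019324.

0.0193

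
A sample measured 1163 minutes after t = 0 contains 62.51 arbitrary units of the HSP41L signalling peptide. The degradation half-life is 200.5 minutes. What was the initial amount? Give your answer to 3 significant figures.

Number of half-lives elapsed: n = 1163/200.5 ≈ 5.8005.
A₀ = A × 2^n = 62.51 × 2^5.8005 = 62.51 × 55.735 ≈ 3484 arbitrary units.

3480 arbitrary units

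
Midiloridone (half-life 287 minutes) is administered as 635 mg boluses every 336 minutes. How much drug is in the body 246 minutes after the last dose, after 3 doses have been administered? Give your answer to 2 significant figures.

The 3 doses were given 918, 582, 246 minutes ago.
Total = 635·(1/2)^(918/287) + 635·(1/2)^(582/287) + 635·(1/2)^(246/287)
      = 69.167 + 155.71 + 350.55 ≈ 575.43 mg.

580 mg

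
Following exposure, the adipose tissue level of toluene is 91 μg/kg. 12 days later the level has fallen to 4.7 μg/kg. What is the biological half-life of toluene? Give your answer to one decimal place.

A/A₀ = 4.7/91 ≈ 0.051648.
n = log₂(19.362) ≈ 4.2751 half-lives elapsed in 12 days.
t½ = 12/4.2751 ≈ 2.8069 days.

2.8 days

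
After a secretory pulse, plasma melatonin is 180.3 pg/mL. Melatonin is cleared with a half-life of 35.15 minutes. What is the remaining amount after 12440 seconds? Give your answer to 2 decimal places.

3.02 pg/mL

Convert the elapsed time: 12440 seconds = 207.333 minutes.
Number of half-lives: n = 207.333/35.15 ≈ 5.8985.
Remaining = 180.3 × (1/2)^5.8985 = 180.3 × 0.016764 ≈ 3.0225 pg/mL.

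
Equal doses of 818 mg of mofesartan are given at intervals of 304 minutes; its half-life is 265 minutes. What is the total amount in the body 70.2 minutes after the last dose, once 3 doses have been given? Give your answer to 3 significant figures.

1130 mg

The 3 doses were given 678.2, 374.2, 70.2 minutes ago.
Total = 818·(1/2)^(678.2/265) + 818·(1/2)^(374.2/265) + 818·(1/2)^(70.2/265)
      = 138.79 + 307.38 + 680.78 ≈ 1126.9 mg.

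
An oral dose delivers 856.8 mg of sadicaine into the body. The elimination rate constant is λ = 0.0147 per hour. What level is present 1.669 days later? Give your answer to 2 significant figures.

t½ = ln 2 / λ = 0.69315 / 0.0147 ≈ 47.153 hours.
Convert the elapsed time: 1.669 days = 40.056 hours.
Number of half-lives: n = 40.056/47.153 ≈ 0.84949.
Remaining = 856.8 × (1/2)^0.84949 = 856.8 × 0.55498 ≈ 475.51 mg.

480 mg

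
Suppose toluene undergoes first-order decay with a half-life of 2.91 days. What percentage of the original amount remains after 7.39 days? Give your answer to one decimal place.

n = 7.39/2.91 ≈ 2.5395 half-lives.
Fraction remaining = (1/2)^2.5395 ≈ 0.172, i.e. 17.2%.

17.2%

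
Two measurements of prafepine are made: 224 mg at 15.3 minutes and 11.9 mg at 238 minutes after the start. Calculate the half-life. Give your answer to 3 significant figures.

52.6 minutes

Over Δt = 238 − 15.3 = 222.7 minutes, the level fell by a factor of 224/11.9 ≈ 18.824.
n = log₂(18.824) ≈ 4.2345 half-lives, so t½ = 222.7/4.2345 ≈ 52.592 minutes.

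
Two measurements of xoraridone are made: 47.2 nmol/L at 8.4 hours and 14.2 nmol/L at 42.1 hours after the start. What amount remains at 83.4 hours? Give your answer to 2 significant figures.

Over Δt = 42.1 − 8.4 = 33.7 hours, the level fell by a factor of 47.2/14.2 ≈ 3.3239.
n = log₂(3.3239) ≈ 1.7329 half-lives, so t½ = 33.7/1.7329 ≈ 19.447 hours.
From t = 42.1 to t = 83.4: 14.2 × (1/2)^((83.4−42.1)/19.447) ≈ 3.2583 nmol/L.

3.3 nmol/L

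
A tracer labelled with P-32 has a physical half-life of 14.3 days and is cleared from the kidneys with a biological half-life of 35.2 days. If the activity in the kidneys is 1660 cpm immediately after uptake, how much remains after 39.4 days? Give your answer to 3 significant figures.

1/t_eff = 1/t_phys + 1/t_biol = 1/14.3 + 1/35.2 = 0.098339 per day.
t_eff = 14.3 × 35.2 / (14.3 + 35.2) ≈ 10.169 days.
Remaining = 1660 × (1/2)^(39.4/10.169) = 1660 × (1/2)^3.8746 ≈ 113.17 cpm.

113 cpm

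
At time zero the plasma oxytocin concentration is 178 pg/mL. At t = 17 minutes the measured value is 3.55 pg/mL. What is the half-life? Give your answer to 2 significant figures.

3.0 minutes

A/A₀ = 3.55/178 ≈ 0.019944.
n = log₂(50.141) ≈ 5.6479 half-lives elapsed in 17 minutes.
t½ = 17/5.6479 ≈ 3.01 minutes.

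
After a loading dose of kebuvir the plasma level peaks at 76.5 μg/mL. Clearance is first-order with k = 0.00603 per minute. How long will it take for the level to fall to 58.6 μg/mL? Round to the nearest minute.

44 minutes

t½ = ln 2 / k = 0.69315 / 0.00603 ≈ 114.95 minutes.
Fraction remaining = 58.6/76.5 ≈ 0.76601.
n = log₂(76.5/58.6) = ln(1.3055)/ln 2 ≈ 0.38456 half-lives.
t = n × t½ = 0.38456 × 114.95 ≈ 44.205 minutes.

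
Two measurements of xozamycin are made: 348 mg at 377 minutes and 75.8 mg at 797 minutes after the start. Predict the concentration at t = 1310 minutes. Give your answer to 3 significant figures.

11.8 mg

Over Δt = 797 − 377 = 420 minutes, the level fell by a factor of 348/75.8 ≈ 4.591.
n = log₂(4.591) ≈ 2.1988 half-lives, so t½ = 420/2.1988 ≈ 191.01 minutes.
From t = 797 to t = 1310: 75.8 × (1/2)^((1310−797)/191.01) ≈ 11.781 mg.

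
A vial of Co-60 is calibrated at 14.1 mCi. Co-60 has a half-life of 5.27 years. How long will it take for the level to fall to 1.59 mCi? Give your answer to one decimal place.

Fraction remaining = 1.59/14.1 ≈ 0.11277.
n = log₂(14.1/1.59) = ln(8.8679)/ln 2 ≈ 3.1486 half-lives.
t = n × t½ = 3.1486 × 5.27 ≈ 16.593 years.

16.6 years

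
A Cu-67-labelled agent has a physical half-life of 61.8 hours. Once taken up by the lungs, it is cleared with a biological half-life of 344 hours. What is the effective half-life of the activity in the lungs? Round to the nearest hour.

52 hours

1/t_eff = 1/t_phys + 1/t_biol = 1/61.8 + 1/344 = 0.019088 per hour.
t_eff = 61.8 × 344 / (61.8 + 344) ≈ 52.388 hours.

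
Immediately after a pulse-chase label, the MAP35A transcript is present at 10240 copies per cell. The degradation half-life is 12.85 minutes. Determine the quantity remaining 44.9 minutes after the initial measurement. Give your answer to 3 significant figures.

909 copies per cell

Number of half-lives: n = 44.9/12.85 ≈ 3.4942.
Remaining = 10240 × (1/2)^3.4942 = 10240 × 0.088747 ≈ 908.77 copies per cell.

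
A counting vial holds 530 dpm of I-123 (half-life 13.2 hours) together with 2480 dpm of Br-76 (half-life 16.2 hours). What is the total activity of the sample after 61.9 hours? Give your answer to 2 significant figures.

I-123: 530 × (1/2)^(61.9/13.2) = 530 × (1/2)^4.6894 ≈ 20.541 dpm.
Br-76: 2480 × (1/2)^(61.9/16.2) = 2480 × (1/2)^3.821 ≈ 175.48 dpm.
Total = 20.541 + 175.48 ≈ 196.02 dpm.

200 dpm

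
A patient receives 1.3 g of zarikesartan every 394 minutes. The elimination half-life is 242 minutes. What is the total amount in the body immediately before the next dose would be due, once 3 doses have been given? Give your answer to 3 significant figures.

0.601 g

The 3 doses were given 1182, 788, 394 minutes ago.
Total = 1.3·(1/2)^(1182/242) + 1.3·(1/2)^(788/242) + 1.3·(1/2)^(394/242)
      = 0.044017 + 0.13606 + 0.42057 ≈ 0.60065 g.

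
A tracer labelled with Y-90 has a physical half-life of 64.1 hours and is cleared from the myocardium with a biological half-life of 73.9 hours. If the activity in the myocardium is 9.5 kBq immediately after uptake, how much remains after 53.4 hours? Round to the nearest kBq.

3 kBq

1/t_eff = 1/t_phys + 1/t_biol = 1/64.1 + 1/73.9 = 0.029132 per hour.
t_eff = 64.1 × 73.9 / (64.1 + 73.9) ≈ 34.326 hours.
Remaining = 9.5 × (1/2)^(53.4/34.326) = 9.5 × (1/2)^1.5557 ≈ 3.2316 kBq.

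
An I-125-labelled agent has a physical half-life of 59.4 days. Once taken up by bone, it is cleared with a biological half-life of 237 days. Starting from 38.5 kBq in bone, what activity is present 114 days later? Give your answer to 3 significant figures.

7.29 kBq

1/t_eff = 1/t_phys + 1/t_biol = 1/59.4 + 1/237 = 0.021054 per day.
t_eff = 59.4 × 237 / (59.4 + 237) ≈ 47.496 days.
Remaining = 38.5 × (1/2)^(114/47.496) = 38.5 × (1/2)^2.4002 ≈ 7.2934 kBq.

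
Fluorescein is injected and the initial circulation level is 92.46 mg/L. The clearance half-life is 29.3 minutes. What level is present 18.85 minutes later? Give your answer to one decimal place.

59.2 mg/L

Number of half-lives: n = 18.85/29.3 ≈ 0.64334.
Remaining = 92.46 × (1/2)^0.64334 = 92.46 × 0.64023 ≈ 59.195 mg/L.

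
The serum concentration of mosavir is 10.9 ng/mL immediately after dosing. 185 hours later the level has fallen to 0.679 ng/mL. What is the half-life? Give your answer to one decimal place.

A/A₀ = 0.679/10.9 ≈ 0.062294.
n = log₂(16.053) ≈ 4.0048 half-lives elapsed in 185 hours.
t½ = 185/4.0048 ≈ 46.195 hours.

46.2 hours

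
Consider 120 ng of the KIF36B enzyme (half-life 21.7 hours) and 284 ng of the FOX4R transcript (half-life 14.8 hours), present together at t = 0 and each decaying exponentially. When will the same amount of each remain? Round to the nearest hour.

Set 120·(1/2)^(t/21.7) = 284·(1/2)^(t/14.8).
Taking log₂: log₂(120/284) = t·(1/21.7 − 1/14.8).
log₂(0.42254) = -1.2429; 1/21.7 − 1/14.8 = -0.021485.
t = -1.2429 / -0.021485 ≈ 57.849 hours.

58 hours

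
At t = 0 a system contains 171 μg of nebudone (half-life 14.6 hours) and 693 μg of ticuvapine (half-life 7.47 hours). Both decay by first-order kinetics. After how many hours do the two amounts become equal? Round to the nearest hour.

31 hours

Set 171·(1/2)^(t/14.6) = 693·(1/2)^(t/7.47).
Taking log₂: log₂(171/693) = t·(1/14.6 − 1/7.47).
log₂(0.24675) = -2.0189; 1/14.6 − 1/7.47 = -0.065376.
t = -2.0189 / -0.065376 ≈ 30.881 hours.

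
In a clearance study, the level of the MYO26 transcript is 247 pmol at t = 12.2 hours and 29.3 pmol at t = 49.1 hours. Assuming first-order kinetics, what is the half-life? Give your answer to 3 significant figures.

12.0 hours

Over Δt = 49.1 − 12.2 = 36.9 hours, the level fell by a factor of 247/29.3 ≈ 8.43.
n = log₂(8.43) ≈ 3.0755 half-lives, so t½ = 36.9/3.0755 ≈ 11.998 hours.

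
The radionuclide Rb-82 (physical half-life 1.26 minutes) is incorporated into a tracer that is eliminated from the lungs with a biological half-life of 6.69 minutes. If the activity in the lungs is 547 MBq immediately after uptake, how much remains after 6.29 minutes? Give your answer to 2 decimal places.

1/t_eff = 1/t_phys + 1/t_biol = 1/1.26 + 1/6.69 = 0.94313 per minute.
t_eff = 1.26 × 6.69 / (1.26 + 6.69) ≈ 1.0603 minutes.
Remaining = 547 × (1/2)^(6.29/1.0603) = 547 × (1/2)^5.9323 ≈ 8.9577 MBq.

8.96 MBq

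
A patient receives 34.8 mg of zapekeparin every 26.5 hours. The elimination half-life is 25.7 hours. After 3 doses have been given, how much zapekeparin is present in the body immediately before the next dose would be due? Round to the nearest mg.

29 mg

The 3 doses were given 79.5, 53, 26.5 hours ago.
Total = 34.8·(1/2)^(79.5/25.7) + 34.8·(1/2)^(53/25.7) + 34.8·(1/2)^(26.5/25.7)
      = 4.0773 + 8.3326 + 17.029 ≈ 29.438 mg.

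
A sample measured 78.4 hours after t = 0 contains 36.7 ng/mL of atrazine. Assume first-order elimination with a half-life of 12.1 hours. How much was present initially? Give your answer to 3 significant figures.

3270 ng/mL

Number of half-lives elapsed: n = 78.4/12.1 ≈ 6.4793.
A₀ = A × 2^n = 36.7 × 2^6.4793 = 36.7 × 89.223 ≈ 3274.5 ng/mL.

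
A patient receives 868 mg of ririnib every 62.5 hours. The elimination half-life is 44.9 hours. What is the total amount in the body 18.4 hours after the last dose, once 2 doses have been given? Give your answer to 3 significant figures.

902 mg

The 2 doses were given 80.9, 18.4 hours ago.
Total = 868·(1/2)^(80.9/44.9) + 868·(1/2)^(18.4/44.9)
      = 248.96 + 653.37 ≈ 902.33 mg.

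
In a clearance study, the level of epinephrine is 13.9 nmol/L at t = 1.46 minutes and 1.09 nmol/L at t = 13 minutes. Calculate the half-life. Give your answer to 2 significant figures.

Over Δt = 13 − 1.46 = 11.54 minutes, the level fell by a factor of 13.9/1.09 ≈ 12.752.
n = log₂(12.752) ≈ 3.6727 half-lives, so t½ = 11.54/3.6727 ≈ 3.1421 minutes.

3.1 minutes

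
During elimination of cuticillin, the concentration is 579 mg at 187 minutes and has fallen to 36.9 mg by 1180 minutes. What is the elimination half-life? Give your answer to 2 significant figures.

250 minutes

Over Δt = 1180 − 187 = 993 minutes, the level fell by a factor of 579/36.9 ≈ 15.691.
n = log₂(15.691) ≈ 3.9719 half-lives, so t½ = 993/3.9719 ≈ 250.01 minutes.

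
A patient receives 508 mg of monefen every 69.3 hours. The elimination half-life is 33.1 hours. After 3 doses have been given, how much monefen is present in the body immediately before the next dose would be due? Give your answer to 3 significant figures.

153 mg

The 3 doses were given 207.9, 138.6, 69.3 hours ago.
Total = 508·(1/2)^(207.9/33.1) + 508·(1/2)^(138.6/33.1) + 508·(1/2)^(69.3/33.1)
      = 6.5329 + 27.884 + 119.02 ≈ 153.43 mg.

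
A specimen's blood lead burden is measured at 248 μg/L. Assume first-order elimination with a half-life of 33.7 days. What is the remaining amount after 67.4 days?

Elapsed time is 2 half-lives (67.4/33.7).
Each half-life halves the amount: 248 × (1/2)^2 = 248/4 = 62 μg/L.

62 μg/L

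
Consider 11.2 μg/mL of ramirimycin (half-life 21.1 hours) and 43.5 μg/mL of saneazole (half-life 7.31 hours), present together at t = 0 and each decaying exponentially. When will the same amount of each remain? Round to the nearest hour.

Set 11.2·(1/2)^(t/21.1) = 43.5·(1/2)^(t/7.31).
Taking log₂: log₂(11.2/43.5) = t·(1/21.1 − 1/7.31).
log₂(0.25747) = -1.9575; 1/21.1 − 1/7.31 = -0.089406.
t = -1.9575 / -0.089406 ≈ 21.895 hours.

22 hours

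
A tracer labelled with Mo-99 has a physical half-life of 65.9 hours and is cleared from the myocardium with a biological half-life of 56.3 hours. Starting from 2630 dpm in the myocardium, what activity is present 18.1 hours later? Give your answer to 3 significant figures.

1/t_eff = 1/t_phys + 1/t_biol = 1/65.9 + 1/56.3 = 0.032936 per hour.
t_eff = 65.9 × 56.3 / (65.9 + 56.3) ≈ 30.361 hours.
Remaining = 2630 × (1/2)^(18.1/30.361) = 2630 × (1/2)^0.59615 ≈ 1739.8 dpm.

1740 dpm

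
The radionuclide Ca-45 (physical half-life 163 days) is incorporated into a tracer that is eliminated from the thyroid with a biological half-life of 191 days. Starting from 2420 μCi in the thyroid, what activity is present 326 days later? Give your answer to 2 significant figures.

190 μCi

1/t_eff = 1/t_phys + 1/t_biol = 1/163 + 1/191 = 0.011371 per day.
t_eff = 163 × 191 / (163 + 191) ≈ 87.946 days.
Remaining = 2420 × (1/2)^(326/87.946) = 2420 × (1/2)^3.7068 ≈ 185.33 μCi.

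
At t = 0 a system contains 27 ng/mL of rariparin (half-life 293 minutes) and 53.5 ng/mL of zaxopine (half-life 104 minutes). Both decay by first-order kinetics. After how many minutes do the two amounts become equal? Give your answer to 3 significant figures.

159 minutes

Set 27·(1/2)^(t/293) = 53.5·(1/2)^(t/104).
Taking log₂: log₂(27/53.5) = t·(1/293 − 1/104).
log₂(0.50467) = -0.98658; 1/293 − 1/104 = -0.0062024.
t = -0.98658 / -0.0062024 ≈ 159.06 minutes.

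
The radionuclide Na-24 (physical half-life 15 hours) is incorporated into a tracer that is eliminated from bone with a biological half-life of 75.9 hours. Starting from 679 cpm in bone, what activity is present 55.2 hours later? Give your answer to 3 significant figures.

1/t_eff = 1/t_phys + 1/t_biol = 1/15 + 1/75.9 = 0.079842 per hour.
t_eff = 15 × 75.9 / (15 + 75.9) ≈ 12.525 hours.
Remaining = 679 × (1/2)^(55.2/12.525) = 679 × (1/2)^4.4073 ≈ 32 cpm.

32.0 cpm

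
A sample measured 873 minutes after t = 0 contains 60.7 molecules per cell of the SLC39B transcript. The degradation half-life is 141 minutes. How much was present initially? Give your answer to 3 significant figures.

4440 molecules per cell

Number of half-lives elapsed: n = 873/141 ≈ 6.1915.
A₀ = A × 2^n = 60.7 × 2^6.1915 = 60.7 × 73.084 ≈ 4436.2 molecules per cell.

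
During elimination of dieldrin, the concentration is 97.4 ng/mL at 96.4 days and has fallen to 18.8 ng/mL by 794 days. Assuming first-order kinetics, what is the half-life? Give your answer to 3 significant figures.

Over Δt = 794 − 96.4 = 697.6 days, the level fell by a factor of 97.4/18.8 ≈ 5.1809.
n = log₂(5.1809) ≈ 2.3732 half-lives, so t½ = 697.6/2.3732 ≈ 293.95 days.

294 days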